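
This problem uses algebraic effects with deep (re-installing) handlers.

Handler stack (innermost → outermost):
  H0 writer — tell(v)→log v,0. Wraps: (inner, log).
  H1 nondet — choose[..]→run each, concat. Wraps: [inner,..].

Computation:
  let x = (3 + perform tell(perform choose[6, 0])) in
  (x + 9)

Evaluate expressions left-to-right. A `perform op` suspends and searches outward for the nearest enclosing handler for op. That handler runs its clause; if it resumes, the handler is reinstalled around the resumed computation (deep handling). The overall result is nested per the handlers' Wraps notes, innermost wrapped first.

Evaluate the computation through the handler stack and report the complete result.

Working:
choose[6, 0] @ H1
  branch[0] choose=6:
    tell(6) @ H0 ⇒ log+=6
    H0 returns (12, (6))
    H1 returns [(12, (6))]
  branch[1] choose=0:
    tell(0) @ H0 ⇒ log+=0
    H0 returns (12, (0))
    H1 returns [(12, (0))]
= [(12, (6)), (12, (0))]

Answer: [(12, (6)), (12, (0))]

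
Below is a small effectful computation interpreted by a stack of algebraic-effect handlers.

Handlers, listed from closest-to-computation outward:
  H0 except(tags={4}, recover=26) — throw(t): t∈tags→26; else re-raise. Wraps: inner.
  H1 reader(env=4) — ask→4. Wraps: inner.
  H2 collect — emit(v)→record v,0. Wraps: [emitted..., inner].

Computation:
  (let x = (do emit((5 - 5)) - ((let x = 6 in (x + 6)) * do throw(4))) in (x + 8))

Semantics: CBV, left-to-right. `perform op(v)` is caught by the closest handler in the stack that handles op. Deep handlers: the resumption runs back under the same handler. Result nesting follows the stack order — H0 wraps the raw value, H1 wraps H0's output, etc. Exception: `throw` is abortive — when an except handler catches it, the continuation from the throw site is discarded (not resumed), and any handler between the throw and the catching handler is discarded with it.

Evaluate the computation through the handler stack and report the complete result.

Answer: [0, 26]

Step-by-step:
emit(0) @ H2 ⇒ out+=0
throw(4) @ H0 caught ⇒ 26
H1 returns 26
H2 returns [0, 26]
= [0, 26]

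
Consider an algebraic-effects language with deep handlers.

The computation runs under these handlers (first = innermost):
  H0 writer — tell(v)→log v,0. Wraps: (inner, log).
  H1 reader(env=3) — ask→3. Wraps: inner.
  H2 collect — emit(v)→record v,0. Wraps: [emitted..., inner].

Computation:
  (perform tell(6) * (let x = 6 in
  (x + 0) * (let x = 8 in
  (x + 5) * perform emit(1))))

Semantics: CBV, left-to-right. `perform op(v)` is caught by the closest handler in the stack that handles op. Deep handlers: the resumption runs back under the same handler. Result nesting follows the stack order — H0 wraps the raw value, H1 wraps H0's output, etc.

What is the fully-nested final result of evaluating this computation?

Answer: [1, (0, (6))]

Evaluation trace:
tell(6) @ H0 ⇒ log+=6
emit(1) @ H2 ⇒ out+=1
H0 returns (0, (6))
H1 returns (0, (6))
H2 returns [1, (0, (6))]
= [1, (0, (6))]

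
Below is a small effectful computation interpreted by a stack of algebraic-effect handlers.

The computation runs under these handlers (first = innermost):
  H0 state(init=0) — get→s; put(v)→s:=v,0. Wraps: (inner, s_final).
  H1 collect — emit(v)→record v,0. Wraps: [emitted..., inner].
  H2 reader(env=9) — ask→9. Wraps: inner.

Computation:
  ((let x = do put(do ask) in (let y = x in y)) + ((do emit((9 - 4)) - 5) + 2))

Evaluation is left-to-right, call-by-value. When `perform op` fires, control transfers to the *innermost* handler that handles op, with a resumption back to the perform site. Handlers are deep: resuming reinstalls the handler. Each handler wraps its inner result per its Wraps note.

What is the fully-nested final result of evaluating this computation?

Answer: [5, (-3, 9)]

Working:
ask @ H2 ⇒ 9
put(9) @ H0 ⇒ s:=9
emit(5) @ H1 ⇒ out+=5
H0 returns (-3, 9)
H1 returns [5, (-3, 9)]
H2 returns [5, (-3, 9)]
= [5, (-3, 9)]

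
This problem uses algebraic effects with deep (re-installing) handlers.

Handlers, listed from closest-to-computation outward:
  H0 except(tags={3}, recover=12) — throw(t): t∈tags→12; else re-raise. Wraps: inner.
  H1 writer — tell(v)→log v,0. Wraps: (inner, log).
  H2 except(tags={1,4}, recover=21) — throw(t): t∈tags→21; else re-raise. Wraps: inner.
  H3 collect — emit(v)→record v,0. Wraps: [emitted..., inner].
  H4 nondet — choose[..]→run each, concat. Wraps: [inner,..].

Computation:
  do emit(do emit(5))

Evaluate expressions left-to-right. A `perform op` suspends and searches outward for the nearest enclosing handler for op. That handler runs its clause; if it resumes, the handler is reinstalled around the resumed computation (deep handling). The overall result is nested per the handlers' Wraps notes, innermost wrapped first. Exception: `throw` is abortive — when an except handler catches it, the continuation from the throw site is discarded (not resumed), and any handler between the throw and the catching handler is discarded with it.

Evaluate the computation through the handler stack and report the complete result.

Evaluation trace:
emit(5) @ H3 ⇒ out+=5
emit(0) @ H3 ⇒ out+=0
H0 returns 0
H1 returns (0, ())
H2 returns (0, ())
H3 returns [5, 0, (0, ())]
H4 returns [[5, 0, (0, ())]]
= [[5, 0, (0, ())]]

Answer: [[5, 0, (0, ())]]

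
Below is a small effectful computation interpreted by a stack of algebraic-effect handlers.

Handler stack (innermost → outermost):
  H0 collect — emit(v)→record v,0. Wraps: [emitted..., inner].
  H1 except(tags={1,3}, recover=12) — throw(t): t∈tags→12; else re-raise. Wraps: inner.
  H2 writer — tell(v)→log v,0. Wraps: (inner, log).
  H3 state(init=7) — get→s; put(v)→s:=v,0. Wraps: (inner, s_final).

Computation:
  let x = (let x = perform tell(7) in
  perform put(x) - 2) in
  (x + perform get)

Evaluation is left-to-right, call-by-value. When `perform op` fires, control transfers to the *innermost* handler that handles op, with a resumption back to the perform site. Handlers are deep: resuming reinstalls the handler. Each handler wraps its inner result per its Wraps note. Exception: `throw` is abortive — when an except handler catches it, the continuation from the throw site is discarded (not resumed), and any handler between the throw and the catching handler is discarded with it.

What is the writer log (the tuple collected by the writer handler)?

Evaluation trace:
tell(7) @ H2 ⇒ log+=7
put(0) @ H3 ⇒ s:=0
get @ H3 ⇒ 0
H0 returns [-2]
H1 returns [-2]
H2 returns ([-2], (7))
H3 returns (([-2], (7)), 0)
= (([-2], (7)), 0)

Answer: (7)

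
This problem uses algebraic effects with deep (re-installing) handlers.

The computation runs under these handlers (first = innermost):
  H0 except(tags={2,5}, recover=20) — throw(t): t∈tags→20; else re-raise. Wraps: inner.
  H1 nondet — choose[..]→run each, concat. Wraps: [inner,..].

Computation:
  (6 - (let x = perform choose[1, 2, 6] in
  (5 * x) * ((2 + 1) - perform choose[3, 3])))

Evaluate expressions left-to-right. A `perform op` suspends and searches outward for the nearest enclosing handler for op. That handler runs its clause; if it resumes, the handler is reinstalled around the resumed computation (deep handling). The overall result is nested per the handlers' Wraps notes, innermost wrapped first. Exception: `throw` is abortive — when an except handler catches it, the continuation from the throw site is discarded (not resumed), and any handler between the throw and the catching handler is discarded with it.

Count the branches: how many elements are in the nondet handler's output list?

Working:
choose[1, 2, 6] @ H1
  branch[0] choose=1:
    choose[3, 3] @ H1
      branch[0] choose=3:
        H0 returns 6
        H1 returns [6]
      branch[1] choose=3:
        H0 returns 6
        H1 returns [6]
  branch[1] choose=2:
    choose[3, 3] @ H1
      branch[0] choose=3:
        H0 returns 6
        H1 returns [6]
      branch[1] choose=3:
        H0 returns 6
        H1 returns [6]
  branch[2] choose=6:
    choose[3, 3] @ H1
      branch[0] choose=3:
        H0 returns 6
        H1 returns [6]
      branch[1] choose=3:
        H0 returns 6
        H1 returns [6]
= [6, 6, 6, 6, 6, 6]

Answer: 6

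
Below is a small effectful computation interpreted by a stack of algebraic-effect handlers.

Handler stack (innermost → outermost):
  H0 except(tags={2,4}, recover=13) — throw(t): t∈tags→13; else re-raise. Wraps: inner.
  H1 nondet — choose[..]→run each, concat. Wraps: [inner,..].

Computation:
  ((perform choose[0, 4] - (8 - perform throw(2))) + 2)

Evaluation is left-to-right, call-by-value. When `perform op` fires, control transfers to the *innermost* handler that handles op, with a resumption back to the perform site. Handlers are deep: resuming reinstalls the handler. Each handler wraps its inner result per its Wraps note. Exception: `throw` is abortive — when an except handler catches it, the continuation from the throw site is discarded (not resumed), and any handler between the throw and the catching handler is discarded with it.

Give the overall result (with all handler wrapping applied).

Answer: [13, 13]

Evaluation trace:
choose[0, 4] @ H1
  branch[0] choose=0:
    throw(2) @ H0 caught ⇒ 13
    H1 returns [13]
  branch[1] choose=4:
    throw(2) @ H0 caught ⇒ 13
    H1 returns [13]
= [13, 13]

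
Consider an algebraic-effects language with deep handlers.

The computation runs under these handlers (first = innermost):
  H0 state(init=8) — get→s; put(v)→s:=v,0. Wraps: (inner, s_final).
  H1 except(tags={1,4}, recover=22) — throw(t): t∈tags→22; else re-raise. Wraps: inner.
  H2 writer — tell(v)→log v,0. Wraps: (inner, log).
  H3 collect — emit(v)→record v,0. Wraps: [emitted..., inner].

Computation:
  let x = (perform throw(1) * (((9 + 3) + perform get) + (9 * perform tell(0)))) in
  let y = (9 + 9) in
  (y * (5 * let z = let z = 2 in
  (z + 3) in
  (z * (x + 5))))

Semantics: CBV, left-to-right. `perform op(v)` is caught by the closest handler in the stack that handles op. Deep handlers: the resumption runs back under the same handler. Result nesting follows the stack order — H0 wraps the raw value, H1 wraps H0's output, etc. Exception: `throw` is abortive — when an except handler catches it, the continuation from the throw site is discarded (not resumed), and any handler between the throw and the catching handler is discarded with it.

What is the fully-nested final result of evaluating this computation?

Answer: [(22, ())]

Evaluation trace:
throw(1) @ H1 caught ⇒ 22
H2 returns (22, ())
H3 returns [(22, ())]
= [(22, ())]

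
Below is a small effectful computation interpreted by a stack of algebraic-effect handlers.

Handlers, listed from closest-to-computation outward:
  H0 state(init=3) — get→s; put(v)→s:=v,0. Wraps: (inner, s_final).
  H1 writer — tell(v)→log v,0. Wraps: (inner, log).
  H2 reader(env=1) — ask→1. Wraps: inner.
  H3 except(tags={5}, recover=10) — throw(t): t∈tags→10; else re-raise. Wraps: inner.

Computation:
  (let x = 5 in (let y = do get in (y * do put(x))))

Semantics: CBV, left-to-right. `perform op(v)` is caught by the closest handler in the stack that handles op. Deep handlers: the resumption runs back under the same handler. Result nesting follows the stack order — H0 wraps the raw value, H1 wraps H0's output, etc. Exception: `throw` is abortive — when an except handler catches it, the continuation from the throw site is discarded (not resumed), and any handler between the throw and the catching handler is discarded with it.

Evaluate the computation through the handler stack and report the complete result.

Answer: ((0, 5), ())

Evaluation trace:
get @ H0 ⇒ 3
put(5) @ H0 ⇒ s:=5
H0 returns (0, 5)
H1 returns ((0, 5), ())
H2 returns ((0, 5), ())
H3 returns ((0, 5), ())
= ((0, 5), ())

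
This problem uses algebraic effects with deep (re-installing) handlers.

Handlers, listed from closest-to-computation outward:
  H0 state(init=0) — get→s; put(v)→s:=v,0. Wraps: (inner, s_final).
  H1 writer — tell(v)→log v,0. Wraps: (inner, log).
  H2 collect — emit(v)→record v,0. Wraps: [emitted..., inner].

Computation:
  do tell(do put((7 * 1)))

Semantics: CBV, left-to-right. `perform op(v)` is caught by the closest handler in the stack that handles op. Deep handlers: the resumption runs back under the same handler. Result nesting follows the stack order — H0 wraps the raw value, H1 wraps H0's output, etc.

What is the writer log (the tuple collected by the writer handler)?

Step-by-step:
put(7) @ H0 ⇒ s:=7
tell(0) @ H1 ⇒ log+=0
H0 returns (0, 7)
H1 returns ((0, 7), (0))
H2 returns [((0, 7), (0))]
= [((0, 7), (0))]

Answer: (0)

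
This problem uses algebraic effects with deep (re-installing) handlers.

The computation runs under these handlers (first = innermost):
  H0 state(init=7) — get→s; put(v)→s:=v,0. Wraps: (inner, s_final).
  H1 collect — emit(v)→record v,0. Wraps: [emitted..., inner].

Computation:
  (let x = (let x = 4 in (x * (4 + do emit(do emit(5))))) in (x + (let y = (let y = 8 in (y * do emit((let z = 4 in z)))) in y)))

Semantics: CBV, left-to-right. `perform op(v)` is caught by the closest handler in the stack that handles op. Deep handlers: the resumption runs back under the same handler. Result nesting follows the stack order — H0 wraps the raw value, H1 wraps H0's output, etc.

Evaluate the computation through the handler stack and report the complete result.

Answer: [5, 0, 4, (16, 7)]

Working:
emit(5) @ H1 ⇒ out+=5
emit(0) @ H1 ⇒ out+=0
emit(4) @ H1 ⇒ out+=4
H0 returns (16, 7)
H1 returns [5, 0, 4, (16, 7)]
= [5, 0, 4, (16, 7)]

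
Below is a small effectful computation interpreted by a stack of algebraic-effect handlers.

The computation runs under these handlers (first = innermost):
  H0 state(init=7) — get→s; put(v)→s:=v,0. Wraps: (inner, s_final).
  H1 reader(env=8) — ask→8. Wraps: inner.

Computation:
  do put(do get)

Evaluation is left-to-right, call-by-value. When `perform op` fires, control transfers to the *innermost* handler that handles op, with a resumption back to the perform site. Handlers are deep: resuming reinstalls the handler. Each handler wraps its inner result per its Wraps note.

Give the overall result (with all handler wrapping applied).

Step-by-step:
get @ H0 ⇒ 7
put(7) @ H0 ⇒ s:=7
H0 returns (0, 7)
H1 returns (0, 7)
= (0, 7)

Answer: (0, 7)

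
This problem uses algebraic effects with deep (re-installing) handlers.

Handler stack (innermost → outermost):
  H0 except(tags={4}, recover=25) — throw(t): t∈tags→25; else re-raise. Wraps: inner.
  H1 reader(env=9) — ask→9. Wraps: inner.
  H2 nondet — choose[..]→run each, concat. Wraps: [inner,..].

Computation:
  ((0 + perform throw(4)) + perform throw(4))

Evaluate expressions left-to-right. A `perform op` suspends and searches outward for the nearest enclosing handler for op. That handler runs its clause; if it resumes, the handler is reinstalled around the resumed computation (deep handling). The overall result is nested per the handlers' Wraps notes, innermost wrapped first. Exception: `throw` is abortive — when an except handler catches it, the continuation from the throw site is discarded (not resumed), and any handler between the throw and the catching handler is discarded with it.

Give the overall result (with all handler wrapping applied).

Working:
throw(4) @ H0 caught ⇒ 25
H1 returns 25
H2 returns [25]
= [25]

Answer: [25]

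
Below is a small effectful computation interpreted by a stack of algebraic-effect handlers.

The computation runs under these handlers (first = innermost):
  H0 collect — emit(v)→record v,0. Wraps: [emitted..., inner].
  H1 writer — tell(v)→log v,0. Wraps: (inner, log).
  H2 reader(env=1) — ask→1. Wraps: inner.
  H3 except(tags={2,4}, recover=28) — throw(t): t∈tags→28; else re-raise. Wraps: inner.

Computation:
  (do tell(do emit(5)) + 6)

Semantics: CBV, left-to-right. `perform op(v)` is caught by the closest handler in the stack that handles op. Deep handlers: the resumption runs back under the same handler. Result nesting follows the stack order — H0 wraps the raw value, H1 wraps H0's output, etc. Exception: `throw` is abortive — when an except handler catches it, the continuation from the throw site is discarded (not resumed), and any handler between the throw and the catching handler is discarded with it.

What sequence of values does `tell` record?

Working:
emit(5) @ H0 ⇒ out+=5
tell(0) @ H1 ⇒ log+=0
H0 returns [5, 6]
H1 returns ([5, 6], (0))
H2 returns ([5, 6], (0))
H3 returns ([5, 6], (0))
= ([5, 6], (0))

Answer: (0)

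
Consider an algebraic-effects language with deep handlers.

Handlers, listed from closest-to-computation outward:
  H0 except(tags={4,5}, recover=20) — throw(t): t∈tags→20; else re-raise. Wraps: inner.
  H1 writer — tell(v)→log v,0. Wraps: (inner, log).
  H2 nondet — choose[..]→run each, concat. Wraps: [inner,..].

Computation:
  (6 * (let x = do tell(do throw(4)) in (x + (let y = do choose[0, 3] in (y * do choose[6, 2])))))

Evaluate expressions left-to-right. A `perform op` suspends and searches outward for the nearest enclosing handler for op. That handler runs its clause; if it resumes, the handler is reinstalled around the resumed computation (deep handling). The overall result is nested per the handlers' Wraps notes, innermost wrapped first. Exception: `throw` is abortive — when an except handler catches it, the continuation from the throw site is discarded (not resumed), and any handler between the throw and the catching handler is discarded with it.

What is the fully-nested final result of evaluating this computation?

Step-by-step:
throw(4) @ H0 caught ⇒ 20
H1 returns (20, ())
H2 returns [(20, ())]
= [(20, ())]

Answer: [(20, ())]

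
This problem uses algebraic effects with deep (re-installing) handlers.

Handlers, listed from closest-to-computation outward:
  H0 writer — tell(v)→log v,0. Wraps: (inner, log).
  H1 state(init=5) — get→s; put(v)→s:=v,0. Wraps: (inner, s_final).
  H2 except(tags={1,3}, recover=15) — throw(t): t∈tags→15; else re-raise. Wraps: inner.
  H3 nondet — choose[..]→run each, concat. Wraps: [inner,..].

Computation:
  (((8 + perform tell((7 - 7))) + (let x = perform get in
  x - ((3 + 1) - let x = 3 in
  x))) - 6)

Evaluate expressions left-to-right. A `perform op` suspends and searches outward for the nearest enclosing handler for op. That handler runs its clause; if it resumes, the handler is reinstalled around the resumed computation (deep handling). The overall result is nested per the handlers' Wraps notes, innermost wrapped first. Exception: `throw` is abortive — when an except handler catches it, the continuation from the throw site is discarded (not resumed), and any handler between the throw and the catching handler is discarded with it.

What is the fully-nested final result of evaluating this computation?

Answer: [((6, (0)), 5)]

Working:
tell(0) @ H0 ⇒ log+=0
get @ H1 ⇒ 5
H0 returns (6, (0))
H1 returns ((6, (0)), 5)
H2 returns ((6, (0)), 5)
H3 returns [((6, (0)), 5)]
= [((6, (0)), 5)]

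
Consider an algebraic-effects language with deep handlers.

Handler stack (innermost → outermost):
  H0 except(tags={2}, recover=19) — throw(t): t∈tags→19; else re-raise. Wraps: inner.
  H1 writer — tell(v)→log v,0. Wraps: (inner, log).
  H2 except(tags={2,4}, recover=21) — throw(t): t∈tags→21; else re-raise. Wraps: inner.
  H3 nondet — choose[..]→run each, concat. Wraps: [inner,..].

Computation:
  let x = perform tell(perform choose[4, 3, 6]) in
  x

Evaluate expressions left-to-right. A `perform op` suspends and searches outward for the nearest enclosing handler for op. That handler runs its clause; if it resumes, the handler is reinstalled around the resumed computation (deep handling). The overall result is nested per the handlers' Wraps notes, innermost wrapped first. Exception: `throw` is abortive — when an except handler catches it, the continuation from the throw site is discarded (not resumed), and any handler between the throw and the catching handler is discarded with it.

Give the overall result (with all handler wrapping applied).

Answer: [(0, (4)), (0, (3)), (0, (6))]

Step-by-step:
choose[4, 3, 6] @ H3
  branch[0] choose=4:
    tell(4) @ H1 ⇒ log+=4
    H0 returns 0
    H1 returns (0, (4))
    H2 returns (0, (4))
    H3 returns [(0, (4))]
  branch[1] choose=3:
    tell(3) @ H1 ⇒ log+=3
    H0 returns 0
    H1 returns (0, (3))
    H2 returns (0, (3))
    H3 returns [(0, (3))]
  branch[2] choose=6:
    tell(6) @ H1 ⇒ log+=6
    H0 returns 0
    H1 returns (0, (6))
    H2 returns (0, (6))
    H3 returns [(0, (6))]
= [(0, (4)), (0, (3)), (0, (6))]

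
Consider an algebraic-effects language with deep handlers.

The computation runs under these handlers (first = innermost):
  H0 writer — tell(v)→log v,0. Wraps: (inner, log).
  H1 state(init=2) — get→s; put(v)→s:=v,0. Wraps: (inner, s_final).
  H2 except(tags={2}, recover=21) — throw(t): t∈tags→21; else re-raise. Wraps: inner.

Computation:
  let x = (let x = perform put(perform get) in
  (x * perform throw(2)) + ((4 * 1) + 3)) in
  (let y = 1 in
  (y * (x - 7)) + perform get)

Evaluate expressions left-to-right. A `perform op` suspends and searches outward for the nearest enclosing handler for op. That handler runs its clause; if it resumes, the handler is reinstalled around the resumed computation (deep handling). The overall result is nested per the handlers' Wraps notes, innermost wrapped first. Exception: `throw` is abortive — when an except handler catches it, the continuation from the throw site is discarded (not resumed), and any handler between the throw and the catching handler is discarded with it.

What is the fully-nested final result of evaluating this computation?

Step-by-step:
get @ H1 ⇒ 2
put(2) @ H1 ⇒ s:=2
throw(2) @ H2 caught ⇒ 21
= 21

Answer: 21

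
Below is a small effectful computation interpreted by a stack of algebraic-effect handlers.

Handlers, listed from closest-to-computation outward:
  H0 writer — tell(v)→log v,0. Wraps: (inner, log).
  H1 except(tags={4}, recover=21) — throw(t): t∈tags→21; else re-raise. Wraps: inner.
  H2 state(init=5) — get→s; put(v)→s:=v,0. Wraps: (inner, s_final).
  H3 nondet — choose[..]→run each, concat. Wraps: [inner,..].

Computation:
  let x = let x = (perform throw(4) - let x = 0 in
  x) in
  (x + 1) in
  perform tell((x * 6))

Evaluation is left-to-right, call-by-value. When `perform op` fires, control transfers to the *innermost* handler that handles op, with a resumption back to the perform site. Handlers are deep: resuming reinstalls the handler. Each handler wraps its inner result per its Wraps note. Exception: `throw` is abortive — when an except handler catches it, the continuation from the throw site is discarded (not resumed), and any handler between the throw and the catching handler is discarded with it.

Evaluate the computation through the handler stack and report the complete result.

Answer: [(21, 5)]

Evaluation trace:
throw(4) @ H1 caught ⇒ 21
H2 returns (21, 5)
H3 returns [(21, 5)]
= [(21, 5)]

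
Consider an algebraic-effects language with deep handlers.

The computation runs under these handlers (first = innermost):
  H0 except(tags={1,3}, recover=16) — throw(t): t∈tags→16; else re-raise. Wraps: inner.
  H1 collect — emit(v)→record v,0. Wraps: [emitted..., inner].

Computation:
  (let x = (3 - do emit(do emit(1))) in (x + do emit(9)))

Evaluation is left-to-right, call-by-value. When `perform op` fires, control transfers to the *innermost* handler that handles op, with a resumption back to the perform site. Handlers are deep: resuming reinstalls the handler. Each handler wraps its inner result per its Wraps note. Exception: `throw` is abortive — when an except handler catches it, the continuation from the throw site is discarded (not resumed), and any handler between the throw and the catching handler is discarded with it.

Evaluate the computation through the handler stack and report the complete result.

Answer: [1, 0, 9, 3]

Working:
emit(1) @ H1 ⇒ out+=1
emit(0) @ H1 ⇒ out+=0
emit(9) @ H1 ⇒ out+=9
H0 returns 3
H1 returns [1, 0, 9, 3]
= [1, 0, 9, 3]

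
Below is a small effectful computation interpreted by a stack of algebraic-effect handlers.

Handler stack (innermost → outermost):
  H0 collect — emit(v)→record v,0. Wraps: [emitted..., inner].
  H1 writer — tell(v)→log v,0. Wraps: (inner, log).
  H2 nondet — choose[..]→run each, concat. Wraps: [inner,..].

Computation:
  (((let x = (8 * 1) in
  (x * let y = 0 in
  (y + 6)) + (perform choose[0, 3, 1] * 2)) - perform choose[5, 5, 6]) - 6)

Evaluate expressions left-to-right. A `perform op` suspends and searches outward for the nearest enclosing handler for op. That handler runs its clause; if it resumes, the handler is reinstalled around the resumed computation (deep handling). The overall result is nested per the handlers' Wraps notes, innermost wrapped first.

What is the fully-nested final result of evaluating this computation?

Answer: [([37], ()), ([37], ()), ([36], ()), ([43], ()), ([43], ()), ([42], ()), ([39], ()), ([39], ()), ([38], ())]

Working:
choose[0, 3, 1] @ H2
  branch[0] choose=0:
    choose[5, 5, 6] @ H2
      branch[0] choose=5:
        H0 returns [37]
        H1 returns ([37], ())
        H2 returns [([37], ())]
      branch[1] choose=5:
        H0 returns [37]
        H1 returns ([37], ())
        H2 returns [([37], ())]
      branch[2] choose=6:
        H0 returns [36]
        H1 returns ([36], ())
        H2 returns [([36], ())]
  branch[1] choose=3:
    choose[5, 5, 6] @ H2
      branch[0] choose=5:
        H0 returns [43]
        H1 returns ([43], ())
        H2 returns [([43], ())]
      branch[1] choose=5:
        H0 returns [43]
        H1 returns ([43], ())
        H2 returns [([43], ())]
      branch[2] choose=6:
        H0 returns [42]
        H1 returns ([42], ())
        H2 returns [([42], ())]
  branch[2] choose=1:
    choose[5, 5, 6] @ H2
      branch[0] choose=5:
        H0 returns [39]
        H1 returns ([39], ())
        H2 returns [([39], ())]
      branch[1] choose=5:
        H0 returns [39]
        H1 returns ([39], ())
        H2 returns [([39], ())]
      branch[2] choose=6:
        H0 returns [38]
        H1 returns ([38], ())
        H2 returns [([38], ())]
= [([37], ()), ([37], ()), ([36], ()), ([43], ()), ([43], ()), ([42], ()), ([39], ()), ([39], ()), ([38], ())]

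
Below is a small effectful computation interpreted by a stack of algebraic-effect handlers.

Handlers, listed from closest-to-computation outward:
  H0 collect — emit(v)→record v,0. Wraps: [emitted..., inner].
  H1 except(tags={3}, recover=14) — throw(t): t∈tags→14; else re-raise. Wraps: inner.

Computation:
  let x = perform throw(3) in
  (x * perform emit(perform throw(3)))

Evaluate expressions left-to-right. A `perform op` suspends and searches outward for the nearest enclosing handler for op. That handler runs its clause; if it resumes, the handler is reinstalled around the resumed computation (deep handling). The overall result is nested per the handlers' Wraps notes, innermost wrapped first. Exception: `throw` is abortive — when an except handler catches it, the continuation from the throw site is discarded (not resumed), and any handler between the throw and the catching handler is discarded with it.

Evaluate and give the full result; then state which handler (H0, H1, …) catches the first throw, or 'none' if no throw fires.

Working:
throw(3) @ H1 caught ⇒ 14
= 14

Answer: 14 ; first throw caught by: H1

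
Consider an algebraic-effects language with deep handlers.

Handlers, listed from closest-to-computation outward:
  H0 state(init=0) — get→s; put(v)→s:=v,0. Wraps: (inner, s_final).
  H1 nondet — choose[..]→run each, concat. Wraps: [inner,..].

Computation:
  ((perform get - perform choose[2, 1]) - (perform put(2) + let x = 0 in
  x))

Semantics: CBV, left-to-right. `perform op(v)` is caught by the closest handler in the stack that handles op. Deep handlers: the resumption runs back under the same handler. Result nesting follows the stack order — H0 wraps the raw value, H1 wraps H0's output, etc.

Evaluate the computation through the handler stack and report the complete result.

Answer: [(-2, 2), (-1, 2)]

Evaluation trace:
get @ H0 ⇒ 0
choose[2, 1] @ H1
  branch[0] choose=2:
    put(2) @ H0 ⇒ s:=2
    H0 returns (-2, 2)
    H1 returns [(-2, 2)]
  branch[1] choose=1:
    put(2) @ H0 ⇒ s:=2
    H0 returns (-1, 2)
    H1 returns [(-1, 2)]
= [(-2, 2), (-1, 2)]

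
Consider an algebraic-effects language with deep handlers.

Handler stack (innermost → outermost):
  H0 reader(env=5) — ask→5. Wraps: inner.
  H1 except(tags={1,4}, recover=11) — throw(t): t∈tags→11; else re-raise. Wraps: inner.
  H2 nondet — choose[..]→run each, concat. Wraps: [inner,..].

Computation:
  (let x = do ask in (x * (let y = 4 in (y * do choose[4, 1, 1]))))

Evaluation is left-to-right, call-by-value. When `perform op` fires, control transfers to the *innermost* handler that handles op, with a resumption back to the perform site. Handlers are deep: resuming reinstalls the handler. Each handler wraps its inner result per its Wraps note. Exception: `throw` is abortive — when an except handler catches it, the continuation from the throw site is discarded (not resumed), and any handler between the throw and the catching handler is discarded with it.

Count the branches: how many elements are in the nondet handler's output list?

Answer: 3

Working:
ask @ H0 ⇒ 5
choose[4, 1, 1] @ H2
  branch[0] choose=4:
    H0 returns 80
    H1 returns 80
    H2 returns [80]
  branch[1] choose=1:
    H0 returns 20
    H1 returns 20
    H2 returns [20]
  branch[2] choose=1:
    H0 returns 20
    H1 returns 20
    H2 returns [20]
= [80, 20, 20]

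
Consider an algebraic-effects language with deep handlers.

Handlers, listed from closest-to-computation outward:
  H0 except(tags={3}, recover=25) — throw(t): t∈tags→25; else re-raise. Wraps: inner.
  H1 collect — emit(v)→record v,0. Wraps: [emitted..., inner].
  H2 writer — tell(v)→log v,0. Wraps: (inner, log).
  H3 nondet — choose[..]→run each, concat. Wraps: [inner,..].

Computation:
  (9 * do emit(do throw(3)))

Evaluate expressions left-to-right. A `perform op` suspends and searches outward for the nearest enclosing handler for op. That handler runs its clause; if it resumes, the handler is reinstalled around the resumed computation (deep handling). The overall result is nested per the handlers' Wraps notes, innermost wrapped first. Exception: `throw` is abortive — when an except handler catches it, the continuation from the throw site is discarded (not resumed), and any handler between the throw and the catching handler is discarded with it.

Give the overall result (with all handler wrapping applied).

Evaluation trace:
throw(3) @ H0 caught ⇒ 25
H1 returns [25]
H2 returns ([25], ())
H3 returns [([25], ())]
= [([25], ())]

Answer: [([25], ())]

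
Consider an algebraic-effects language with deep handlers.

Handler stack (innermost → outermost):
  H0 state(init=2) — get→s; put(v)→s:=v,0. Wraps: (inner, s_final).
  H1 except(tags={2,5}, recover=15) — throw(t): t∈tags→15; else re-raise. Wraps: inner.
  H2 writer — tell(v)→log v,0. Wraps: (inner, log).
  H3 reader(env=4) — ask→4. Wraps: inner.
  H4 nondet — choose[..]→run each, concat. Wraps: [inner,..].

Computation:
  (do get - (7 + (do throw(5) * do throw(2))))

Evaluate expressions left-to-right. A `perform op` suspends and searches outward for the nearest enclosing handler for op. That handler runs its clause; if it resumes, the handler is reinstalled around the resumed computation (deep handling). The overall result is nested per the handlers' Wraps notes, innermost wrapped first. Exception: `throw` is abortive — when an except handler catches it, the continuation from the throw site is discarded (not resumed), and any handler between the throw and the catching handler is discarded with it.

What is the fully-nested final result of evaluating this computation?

Answer: [(15, ())]

Working:
get @ H0 ⇒ 2
throw(5) @ H1 caught ⇒ 15
H2 returns (15, ())
H3 returns (15, ())
H4 returns [(15, ())]
= [(15, ())]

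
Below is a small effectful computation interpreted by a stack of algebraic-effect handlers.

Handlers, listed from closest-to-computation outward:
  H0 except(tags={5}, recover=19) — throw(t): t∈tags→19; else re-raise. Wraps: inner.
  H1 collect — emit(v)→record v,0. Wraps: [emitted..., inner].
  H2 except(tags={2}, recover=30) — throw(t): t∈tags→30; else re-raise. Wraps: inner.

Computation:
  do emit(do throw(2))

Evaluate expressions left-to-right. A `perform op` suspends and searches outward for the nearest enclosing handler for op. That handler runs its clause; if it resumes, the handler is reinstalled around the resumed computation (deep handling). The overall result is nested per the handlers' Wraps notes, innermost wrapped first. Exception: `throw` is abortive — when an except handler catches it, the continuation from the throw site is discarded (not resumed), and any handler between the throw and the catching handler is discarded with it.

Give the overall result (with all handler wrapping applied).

Answer: 30

Working:
throw(2) @ H0 re-raised
throw(2) @ H2 caught ⇒ 30
= 30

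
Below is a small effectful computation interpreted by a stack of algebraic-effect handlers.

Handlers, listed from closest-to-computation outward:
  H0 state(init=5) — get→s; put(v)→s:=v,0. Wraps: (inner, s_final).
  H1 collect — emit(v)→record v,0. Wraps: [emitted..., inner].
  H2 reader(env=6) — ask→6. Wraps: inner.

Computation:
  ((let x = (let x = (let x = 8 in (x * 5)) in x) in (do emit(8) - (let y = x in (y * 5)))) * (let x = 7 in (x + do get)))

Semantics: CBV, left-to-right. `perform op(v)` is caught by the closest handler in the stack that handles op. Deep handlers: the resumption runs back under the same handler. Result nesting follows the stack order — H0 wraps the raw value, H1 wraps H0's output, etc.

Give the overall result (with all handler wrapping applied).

Answer: [8, (-2400, 5)]

Working:
emit(8) @ H1 ⇒ out+=8
get @ H0 ⇒ 5
H0 returns (-2400, 5)
H1 returns [8, (-2400, 5)]
H2 returns [8, (-2400, 5)]
= [8, (-2400, 5)]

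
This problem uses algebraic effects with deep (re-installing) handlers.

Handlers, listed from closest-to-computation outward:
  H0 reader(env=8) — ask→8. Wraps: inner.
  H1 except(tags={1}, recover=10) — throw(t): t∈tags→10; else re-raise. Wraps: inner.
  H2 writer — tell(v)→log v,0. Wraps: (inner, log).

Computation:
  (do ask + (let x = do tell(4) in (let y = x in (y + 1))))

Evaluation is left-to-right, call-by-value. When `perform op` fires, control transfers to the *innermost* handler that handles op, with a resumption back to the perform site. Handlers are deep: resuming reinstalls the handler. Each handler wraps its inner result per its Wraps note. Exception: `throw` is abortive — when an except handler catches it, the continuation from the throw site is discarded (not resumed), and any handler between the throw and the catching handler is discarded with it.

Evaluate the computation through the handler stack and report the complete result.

Evaluation trace:
ask @ H0 ⇒ 8
tell(4) @ H2 ⇒ log+=4
H0 returns 9
H1 returns 9
H2 returns (9, (4))
= (9, (4))

Answer: (9, (4))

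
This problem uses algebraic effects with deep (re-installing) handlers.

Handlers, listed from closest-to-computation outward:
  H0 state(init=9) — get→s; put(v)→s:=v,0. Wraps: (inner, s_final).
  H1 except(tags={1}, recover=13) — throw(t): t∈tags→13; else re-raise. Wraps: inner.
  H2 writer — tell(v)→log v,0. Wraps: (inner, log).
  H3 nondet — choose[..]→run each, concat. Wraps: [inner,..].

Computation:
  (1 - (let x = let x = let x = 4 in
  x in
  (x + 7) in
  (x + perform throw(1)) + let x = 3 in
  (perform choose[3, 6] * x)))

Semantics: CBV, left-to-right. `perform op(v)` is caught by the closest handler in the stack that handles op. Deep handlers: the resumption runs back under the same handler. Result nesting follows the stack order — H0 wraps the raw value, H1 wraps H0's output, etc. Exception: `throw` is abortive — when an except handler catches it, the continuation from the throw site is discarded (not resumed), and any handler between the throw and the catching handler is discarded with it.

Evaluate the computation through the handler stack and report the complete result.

Step-by-step:
throw(1) @ H1 caught ⇒ 13
H2 returns (13, ())
H3 returns [(13, ())]
= [(13, ())]

Answer: [(13, ())]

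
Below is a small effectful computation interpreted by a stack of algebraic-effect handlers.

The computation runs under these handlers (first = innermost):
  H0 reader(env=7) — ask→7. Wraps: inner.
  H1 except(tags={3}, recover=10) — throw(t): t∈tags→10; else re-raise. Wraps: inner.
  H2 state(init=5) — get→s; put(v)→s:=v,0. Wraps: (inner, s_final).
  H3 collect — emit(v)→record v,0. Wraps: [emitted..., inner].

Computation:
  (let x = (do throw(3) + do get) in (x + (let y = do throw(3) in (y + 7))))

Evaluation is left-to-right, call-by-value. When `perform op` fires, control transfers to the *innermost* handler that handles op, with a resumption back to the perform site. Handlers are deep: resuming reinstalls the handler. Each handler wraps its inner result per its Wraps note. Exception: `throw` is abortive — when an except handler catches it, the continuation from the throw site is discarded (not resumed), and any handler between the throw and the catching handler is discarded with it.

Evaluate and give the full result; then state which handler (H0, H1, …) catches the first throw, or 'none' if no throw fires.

Evaluation trace:
throw(3) @ H1 caught ⇒ 10
H2 returns (10, 5)
H3 returns [(10, 5)]
= [(10, 5)]

Answer: [(10, 5)] ; first throw caught by: H1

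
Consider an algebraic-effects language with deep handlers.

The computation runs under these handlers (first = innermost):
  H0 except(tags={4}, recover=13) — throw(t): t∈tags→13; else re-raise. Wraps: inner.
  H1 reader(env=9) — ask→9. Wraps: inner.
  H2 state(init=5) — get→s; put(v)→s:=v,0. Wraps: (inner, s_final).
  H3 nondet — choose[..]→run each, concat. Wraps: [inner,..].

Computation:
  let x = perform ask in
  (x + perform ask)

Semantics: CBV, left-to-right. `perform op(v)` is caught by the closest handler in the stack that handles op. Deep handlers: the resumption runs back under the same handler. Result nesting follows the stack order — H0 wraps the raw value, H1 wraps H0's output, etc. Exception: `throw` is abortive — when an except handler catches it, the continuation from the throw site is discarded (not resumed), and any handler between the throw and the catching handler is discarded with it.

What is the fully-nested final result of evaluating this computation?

Working:
ask @ H1 ⇒ 9
ask @ H1 ⇒ 9
H0 returns 18
H1 returns 18
H2 returns (18, 5)
H3 returns [(18, 5)]
= [(18, 5)]

Answer: [(18, 5)]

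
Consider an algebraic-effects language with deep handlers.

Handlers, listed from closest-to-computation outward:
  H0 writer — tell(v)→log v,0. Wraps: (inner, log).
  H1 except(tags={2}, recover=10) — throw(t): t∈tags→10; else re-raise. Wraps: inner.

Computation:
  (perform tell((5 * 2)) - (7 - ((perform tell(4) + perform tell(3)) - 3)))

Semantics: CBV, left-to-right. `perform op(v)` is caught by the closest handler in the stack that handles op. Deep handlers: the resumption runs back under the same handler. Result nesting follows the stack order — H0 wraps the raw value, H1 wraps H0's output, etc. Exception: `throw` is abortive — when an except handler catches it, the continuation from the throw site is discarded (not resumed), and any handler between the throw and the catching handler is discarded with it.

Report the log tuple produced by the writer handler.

Answer: (10, 4, 3)

Step-by-step:
tell(10) @ H0 ⇒ log+=10
tell(4) @ H0 ⇒ log+=4
tell(3) @ H0 ⇒ log+=3
H0 returns (-10, (10, 4, 3))
H1 returns (-10, (10, 4, 3))
= (-10, (10, 4, 3))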